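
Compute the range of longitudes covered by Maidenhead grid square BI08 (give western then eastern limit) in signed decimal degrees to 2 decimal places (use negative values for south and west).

-160.00, -158.00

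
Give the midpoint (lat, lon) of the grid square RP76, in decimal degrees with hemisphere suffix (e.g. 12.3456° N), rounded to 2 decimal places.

66.50° N, 175.00° E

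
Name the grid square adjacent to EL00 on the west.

DL90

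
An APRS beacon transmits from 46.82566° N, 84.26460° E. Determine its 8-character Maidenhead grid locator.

NN26dt18

Shift to the Maidenhead origin (180°W, 90°S): lon 264.26460, lat 136.82566.
Field: 264.26460/20 → 13 → N, 136.82566/10 → 13 → N; chars NN.
Square: 4.26460/2 → 2, 6.82566/1 → 6; chars 26.
Subsquare: 0.26460/0.0833333 → 3 → d, 0.82566/0.0416667 → 19 → t; chars dt.
Extended square: 0.01460/0.00833333 → 1, 0.03399/0.00416667 → 8; chars 18.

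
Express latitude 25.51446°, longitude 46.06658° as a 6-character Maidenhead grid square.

LL35am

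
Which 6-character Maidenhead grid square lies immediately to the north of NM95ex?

NM96ea

Latitude subsquare x = 23; +1 → 24, wraps to 0 = a, carry into square.
Latitude square 5; +1 → 6.
The longitude characters are unchanged.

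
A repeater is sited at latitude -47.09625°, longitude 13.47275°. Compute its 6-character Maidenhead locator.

Shift to the Maidenhead origin (180°W, 90°S): lon 193.4727, lat 42.9038.
Field (20°×10°, letters A–R): lon ⌊193.4727/20⌋ = 9 → J; lat ⌊42.9038/10⌋ = 4 → E.
Square (2°×1°, digits 0–9): lon ⌊13.4727/2⌋ = 6; lat ⌊2.9038/1⌋ = 2.
Subsquare (5′×2.5′, letters a–x): lon ⌊1.4727/0.0833333⌋ = 17 → r; lat ⌊0.9038/0.0416667⌋ = 21 → v.

JE62rv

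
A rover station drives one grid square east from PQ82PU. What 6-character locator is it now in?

PQ82qu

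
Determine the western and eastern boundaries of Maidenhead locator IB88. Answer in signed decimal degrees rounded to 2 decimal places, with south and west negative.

-4.00, -2.00

Field I=8, B=1: +8·20° lon, +1·10° lat → SW at lon -20°, lat -80°.
Square 8, 8: +8·2° lon, +8·1° lat → SW at lon -4°, lat -72°.
Cell spans 2° lon × 1° lat.
west -4.00, east -2.00.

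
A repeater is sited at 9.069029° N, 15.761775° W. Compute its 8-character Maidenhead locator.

IJ29cb86

Add 180° to longitude and 90° to latitude: 164.23822, 99.06903.
Field (20°×10°, letters A–R): lon ⌊164.23822/20⌋ = 8 → I; lat ⌊99.06903/10⌋ = 9 → J.
Square (2°×1°, digits 0–9): lon ⌊4.23822/2⌋ = 2; lat ⌊9.06903/1⌋ = 9.
Subsquare (5′×2.5′, letters a–x): lon ⌊0.23822/0.0833333⌋ = 2 → c; lat ⌊0.06903/0.0416667⌋ = 1 → b.
Extended square (30″×15″, digits 0–9): lon ⌊0.07156/0.00833333⌋ = 8; lat ⌊0.02736/0.00416667⌋ = 6.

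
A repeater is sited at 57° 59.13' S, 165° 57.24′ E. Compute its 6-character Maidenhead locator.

Shift to the Maidenhead origin (180°W, 90°S): lon 345.9540, lat 32.0145.
Field: lon ⌊345.9540/20⌋ = 17 → R; lat ⌊32.0145/10⌋ = 3 → D.
Square: lon ⌊5.9540/2⌋ = 2; lat ⌊2.0145/1⌋ = 2.
Subsquare: lon ⌊1.9540/0.0833333⌋ = 23 → x; lat ⌊0.0145/0.0416667⌋ = 0 → a.

RD22xa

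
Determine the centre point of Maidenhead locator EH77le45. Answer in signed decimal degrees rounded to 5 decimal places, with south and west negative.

Field E=4, H=7: +4·20° lon, +7·10° lat → SW at lon -100°, lat -20°.
Square 7, 7: +7·2° lon, +7·1° lat → SW at lon -86°, lat -13°.
Subsquare l=11, e=4: +11·0.0833333° lon, +4·0.0416667° lat → SW at lon -85.0833°, lat -12.8333°.
Extended square 4, 5: +4·0.00833333° lon, +5·0.00416667° lat → SW at lon -85.05°, lat -12.8125°.
Cell spans 0.00833333° lon × 0.00416667° lat. Centre is SW corner plus half of each.
latitude -12.81042, longitude -85.04583.

-12.81042, -85.04583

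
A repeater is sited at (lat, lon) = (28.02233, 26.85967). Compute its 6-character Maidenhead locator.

KL38ka

Shift to the Maidenhead origin (180°W, 90°S): lon 206.8597, lat 118.0223.
Field (20°×10°, letters A–R): 206.8597/20 → 10 → K, 118.0223/10 → 11 → L; chars KL.
Square (2°×1°, digits 0–9): 6.8597/2 → 3, 8.0223/1 → 8; chars 38.
Subsquare (5′×2.5′, letters a–x): 0.8597/0.0833333 → 10 → k, 0.0223/0.0416667 → 0 → a; chars ka.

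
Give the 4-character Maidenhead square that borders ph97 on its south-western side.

Longitude square 9; −1 → 8.
Latitude square 7; −1 → 6.

PH86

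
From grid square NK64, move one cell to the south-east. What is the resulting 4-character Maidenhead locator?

NK73

Longitude square 6; +1 → 7.
Latitude square 4; −1 → 3.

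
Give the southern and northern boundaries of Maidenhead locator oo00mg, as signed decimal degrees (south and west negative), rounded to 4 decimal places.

50.2500, 50.2917

Field O=14, O=14: +14·20° lon, +14·10° lat → SW at lon 100°, lat 50°.
Square 0, 0: +0·2° lon, +0·1° lat → SW at lon 100°, lat 50°.
Subsquare m=12, g=6: +12·0.0833333° lon, +6·0.0416667° lat → SW at lon 101°, lat 50.25°.
Cell spans 0.0833333° lon × 0.0416667° lat.
south 50.2500, north 50.2917.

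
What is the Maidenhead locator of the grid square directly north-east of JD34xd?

JD44ae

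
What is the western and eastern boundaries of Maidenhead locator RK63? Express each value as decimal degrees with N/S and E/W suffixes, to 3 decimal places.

172.000° E, 174.000° E

Field R=17, K=10: +17·20° lon, +10·10° lat → SW at lon 160°, lat 10°.
Square 6, 3: +6·2° lon, +3·1° lat → SW at lon 172°, lat 13°.
Cell spans 2° lon × 1° lat.
west 172.000° E, east 174.000° E.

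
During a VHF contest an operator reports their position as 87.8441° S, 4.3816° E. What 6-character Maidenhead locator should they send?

JA22ed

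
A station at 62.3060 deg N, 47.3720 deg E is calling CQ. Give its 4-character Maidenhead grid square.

LP32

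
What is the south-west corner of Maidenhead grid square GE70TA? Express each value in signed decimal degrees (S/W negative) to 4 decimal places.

-50.0000, -44.4167

Field G=6, E=4: +6·20° lon, +4·10° lat → SW at lon -60°, lat -50°.
Square 7, 0: +7·2° lon, +0·1° lat → SW at lon -46°, lat -50°.
Subsquare t=19, a=0: +19·0.0833333° lon, +0·0.0416667° lat → SW at lon -44.4167°, lat -50°.
latitude -50.0000, longitude -44.4167.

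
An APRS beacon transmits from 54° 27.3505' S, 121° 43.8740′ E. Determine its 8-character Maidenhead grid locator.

Shift to the Maidenhead origin (180°W, 90°S): lon 301.73123, lat 35.54416.
Field (20°×10°, letters A–R): lon ⌊301.73123/20⌋ = 15 → P; lat ⌊35.54416/10⌋ = 3 → D.
Square (2°×1°, digits 0–9): lon ⌊1.73123/2⌋ = 0; lat ⌊5.54416/1⌋ = 5.
Subsquare (5′×2.5′, letters a–x): lon ⌊1.73123/0.0833333⌋ = 20 → u; lat ⌊0.54416/0.0416667⌋ = 13 → n.
Extended square (30″×15″, digits 0–9): lon ⌊0.06457/0.00833333⌋ = 7; lat ⌊0.00249/0.00416667⌋ = 0.

PD05un70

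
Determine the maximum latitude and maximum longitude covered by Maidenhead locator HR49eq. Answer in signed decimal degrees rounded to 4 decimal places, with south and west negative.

89.7083, -31.5833

Field H=7, R=17: +7·20° lon, +17·10° lat → SW at lon -40°, lat 80°.
Square 4, 9: +4·2° lon, +9·1° lat → SW at lon -32°, lat 89°.
Subsquare e=4, q=16: +4·0.0833333° lon, +16·0.0416667° lat → SW at lon -31.6667°, lat 89.6667°.
Cell spans 0.0833333° lon × 0.0416667° lat. NE corner is SW corner plus one full cell.
latitude 89.7083, longitude -31.5833.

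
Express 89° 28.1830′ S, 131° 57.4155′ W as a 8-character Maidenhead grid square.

CA40am57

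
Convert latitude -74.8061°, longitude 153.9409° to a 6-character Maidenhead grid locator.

Offset from 180°W / 90°S: lon 333.9409°, lat 15.1939°.
Field: lon ⌊333.9409/20⌋ = 16 → Q; lat ⌊15.1939/10⌋ = 1 → B.
Square: lon ⌊13.9409/2⌋ = 6; lat ⌊5.1939/1⌋ = 5.
Subsquare: lon ⌊1.9409/0.0833333⌋ = 23 → x; lat ⌊0.1939/0.0416667⌋ = 4 → e.

QB65xe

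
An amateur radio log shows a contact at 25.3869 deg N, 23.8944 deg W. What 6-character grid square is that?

Shift to the Maidenhead origin (180°W, 90°S): lon 156.1056, lat 115.3869.
Field: 156.1056/20 → 7 → H, 115.3869/10 → 11 → L; chars HL.
Square: 16.1056/2 → 8, 5.3869/1 → 5; chars 85.
Subsquare: 0.1056/0.0833333 → 1 → b, 0.3869/0.0416667 → 9 → j; chars bj.

HL85bj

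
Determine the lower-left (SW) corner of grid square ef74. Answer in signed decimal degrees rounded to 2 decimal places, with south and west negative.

-36.00, -86.00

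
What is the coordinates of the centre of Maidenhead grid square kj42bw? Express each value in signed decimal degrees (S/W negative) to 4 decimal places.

2.9375, 28.1250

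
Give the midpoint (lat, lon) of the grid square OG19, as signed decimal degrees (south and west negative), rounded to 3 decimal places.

-20.500, 103.000

Field O=14, G=6: +14·20° lon, +6·10° lat → SW at lon 100°, lat -30°.
Square 1, 9: +1·2° lon, +9·1° lat → SW at lon 102°, lat -21°.
Cell spans 2° lon × 1° lat. Centre is SW corner plus half of each.
latitude -20.500, longitude 103.000.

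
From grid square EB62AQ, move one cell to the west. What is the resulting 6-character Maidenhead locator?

EB52xq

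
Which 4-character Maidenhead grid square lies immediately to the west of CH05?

Longitude square 0; −1 → -1, wraps to 9, carry into field.
Longitude field C = 2; −1 → 1 = B.
The latitude characters are unchanged.

BH95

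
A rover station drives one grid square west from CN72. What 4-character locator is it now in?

Longitude square 7; −1 → 6.
The latitude characters are unchanged.

CN62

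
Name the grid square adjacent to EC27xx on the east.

EC37ax

Longitude subsquare x = 23; +1 → 24, wraps to 0 = a, carry into square.
Longitude square 2; +1 → 3.
The latitude characters are unchanged.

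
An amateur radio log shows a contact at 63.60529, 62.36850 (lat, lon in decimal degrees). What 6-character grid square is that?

MP13eo

Shift to the Maidenhead origin (180°W, 90°S): lon 242.3685, lat 153.6053.
Field: lon ⌊242.3685/20⌋ = 12 → M; lat ⌊153.6053/10⌋ = 15 → P.
Square: lon ⌊2.3685/2⌋ = 1; lat ⌊3.6053/1⌋ = 3.
Subsquare: lon ⌊0.3685/0.0833333⌋ = 4 → e; lat ⌊0.6053/0.0416667⌋ = 14 → o.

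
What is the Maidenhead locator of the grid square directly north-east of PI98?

Longitude square 9; +1 → 10, wraps to 0, carry into field.
Longitude field P = 15; +1 → 16 = Q.
Latitude square 8; +1 → 9.

QI09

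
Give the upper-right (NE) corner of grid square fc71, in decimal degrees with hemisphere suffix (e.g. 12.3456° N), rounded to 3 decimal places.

Field F=5, C=2: +5·20° lon, +2·10° lat → SW at lon -80°, lat -70°.
Square 7, 1: +7·2° lon, +1·1° lat → SW at lon -66°, lat -69°.
Cell spans 2° lon × 1° lat. NE corner is SW corner plus one full cell.
latitude 68.000° S, longitude 64.000° W.

68.000° S, 64.000° W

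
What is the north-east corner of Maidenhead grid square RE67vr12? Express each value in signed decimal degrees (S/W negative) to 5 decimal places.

Field R=17, E=4: +17·20° lon, +4·10° lat → SW at lon 160°, lat -50°.
Square 6, 7: +6·2° lon, +7·1° lat → SW at lon 172°, lat -43°.
Subsquare v=21, r=17: +21·0.0833333° lon, +17·0.0416667° lat → SW at lon 173.75°, lat -42.2917°.
Extended square 1, 2: +1·0.00833333° lon, +2·0.00416667° lat → SW at lon 173.758°, lat -42.2833°.
Cell spans 0.00833333° lon × 0.00416667° lat. NE corner is SW corner plus one full cell.
latitude -42.27917, longitude 173.76667.

-42.27917, 173.76667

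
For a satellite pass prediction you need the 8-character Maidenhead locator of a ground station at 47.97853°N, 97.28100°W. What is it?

EN17ix64

Offset from 180°W / 90°S: lon 82.71900°, lat 137.97853°.
Field: lon ⌊82.71900/20⌋ = 4 → E; lat ⌊137.97853/10⌋ = 13 → N.
Square: lon ⌊2.71900/2⌋ = 1; lat ⌊7.97853/1⌋ = 7.
Subsquare: lon ⌊0.71900/0.0833333⌋ = 8 → i; lat ⌊0.97853/0.0416667⌋ = 23 → x.
Extended square: lon ⌊0.05233/0.00833333⌋ = 6; lat ⌊0.02020/0.00416667⌋ = 4.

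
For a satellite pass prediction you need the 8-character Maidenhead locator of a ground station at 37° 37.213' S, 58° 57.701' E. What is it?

LF92lj51

Offset from 180°W / 90°S: lon 238.96168°, lat 52.37978°.
Field: 238.96168/20 → 11 → L, 52.37978/10 → 5 → F; chars LF.
Square: 18.96168/2 → 9, 2.37978/1 → 2; chars 92.
Subsquare: 0.96168/0.0833333 → 11 → l, 0.37978/0.0416667 → 9 → j; chars lj.
Extended square: 0.04502/0.00833333 → 5, 0.00478/0.00416667 → 1; chars 51.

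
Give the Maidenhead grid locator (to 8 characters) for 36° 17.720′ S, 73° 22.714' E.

Shift to the Maidenhead origin (180°W, 90°S): lon 253.37857, lat 53.70467.
Field: lon ⌊253.37857/20⌋ = 12 → M; lat ⌊53.70467/10⌋ = 5 → F.
Square: lon ⌊13.37857/2⌋ = 6; lat ⌊3.70467/1⌋ = 3.
Subsquare: lon ⌊1.37857/0.0833333⌋ = 16 → q; lat ⌊0.70467/0.0416667⌋ = 16 → q.
Extended square: lon ⌊0.04523/0.00833333⌋ = 5; lat ⌊0.03800/0.00416667⌋ = 9.

MF63qq59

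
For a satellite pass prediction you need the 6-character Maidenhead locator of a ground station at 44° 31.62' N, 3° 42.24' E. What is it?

Offset from 180°W / 90°S: lon 183.7040°, lat 134.5270°.
Field: lon ⌊183.7040/20⌋ = 9 → J; lat ⌊134.5270/10⌋ = 13 → N.
Square: lon ⌊3.7040/2⌋ = 1; lat ⌊4.5270/1⌋ = 4.
Subsquare: lon ⌊1.7040/0.0833333⌋ = 20 → u; lat ⌊0.5270/0.0416667⌋ = 12 → m.

JN14um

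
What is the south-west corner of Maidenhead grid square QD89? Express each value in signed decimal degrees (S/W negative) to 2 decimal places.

-51.00, 156.00

Field Q=16, D=3: +16·20° lon, +3·10° lat → SW at lon 140°, lat -60°.
Square 8, 9: +8·2° lon, +9·1° lat → SW at lon 156°, lat -51°.
latitude -51.00, longitude 156.00.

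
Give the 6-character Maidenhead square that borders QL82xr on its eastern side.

QL92ar

Longitude subsquare x = 23; +1 → 24, wraps to 0 = a, carry into square.
Longitude square 8; +1 → 9.
The latitude characters are unchanged.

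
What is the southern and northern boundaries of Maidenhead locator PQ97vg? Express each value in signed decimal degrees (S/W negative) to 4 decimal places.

77.2500, 77.2917

Field P=15, Q=16: +15·20° lon, +16·10° lat → SW at lon 120°, lat 70°.
Square 9, 7: +9·2° lon, +7·1° lat → SW at lon 138°, lat 77°.
Subsquare v=21, g=6: +21·0.0833333° lon, +6·0.0416667° lat → SW at lon 139.75°, lat 77.25°.
Cell spans 0.0833333° lon × 0.0416667° lat.
south 77.2500, north 77.2917.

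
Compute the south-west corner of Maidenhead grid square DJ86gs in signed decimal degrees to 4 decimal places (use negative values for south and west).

Field D=3, J=9: +3·20° lon, +9·10° lat → SW at lon -120°, lat 0°.
Square 8, 6: +8·2° lon, +6·1° lat → SW at lon -104°, lat 6°.
Subsquare g=6, s=18: +6·0.0833333° lon, +18·0.0416667° lat → SW at lon -103.5°, lat 6.75°.
latitude 6.7500, longitude -103.5000.

6.7500, -103.5000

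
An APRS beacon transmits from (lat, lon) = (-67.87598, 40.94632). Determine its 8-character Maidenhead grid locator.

Shift to the Maidenhead origin (180°W, 90°S): lon 220.94632, lat 22.12402.
Field: lon ⌊220.94632/20⌋ = 11 → L; lat ⌊22.12402/10⌋ = 2 → C.
Square: lon ⌊0.94632/2⌋ = 0; lat ⌊2.12402/1⌋ = 2.
Subsquare: lon ⌊0.94632/0.0833333⌋ = 11 → l; lat ⌊0.12402/0.0416667⌋ = 2 → c.
Extended square: lon ⌊0.02965/0.00833333⌋ = 3; lat ⌊0.04069/0.00416667⌋ = 9.

LC02lc39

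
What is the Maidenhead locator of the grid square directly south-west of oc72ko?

OC72jn

Longitude subsquare k = 10; −1 → 9 = j.
Latitude subsquare o = 14; −1 → 13 = n.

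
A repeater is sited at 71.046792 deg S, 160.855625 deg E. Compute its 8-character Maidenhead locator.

RB08kw28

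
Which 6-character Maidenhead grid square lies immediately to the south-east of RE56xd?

RE66ac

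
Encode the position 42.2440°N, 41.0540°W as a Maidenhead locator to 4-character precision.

GN92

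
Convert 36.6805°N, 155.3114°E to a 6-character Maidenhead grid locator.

QM76pq

Offset from 180°W / 90°S: lon 335.3114°, lat 126.6805°.
Field: 335.3114/20 → 16 → Q, 126.6805/10 → 12 → M; chars QM.
Square: 15.3114/2 → 7, 6.6805/1 → 6; chars 76.
Subsquare: 1.3114/0.0833333 → 15 → p, 0.6805/0.0416667 → 16 → q; chars pq.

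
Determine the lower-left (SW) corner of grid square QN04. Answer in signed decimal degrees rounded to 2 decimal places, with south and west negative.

Field Q=16, N=13: +16·20° lon, +13·10° lat → SW at lon 140°, lat 40°.
Square 0, 4: +0·2° lon, +4·1° lat → SW at lon 140°, lat 44°.
latitude 44.00, longitude 140.00.

44.00, 140.00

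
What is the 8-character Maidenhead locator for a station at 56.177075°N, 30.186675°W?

HO46ve72

Add 180° to longitude and 90° to latitude: 149.81332, 146.17708.
Field (20°×10°, letters A–R): lon ⌊149.81332/20⌋ = 7 → H; lat ⌊146.17708/10⌋ = 14 → O.
Square (2°×1°, digits 0–9): lon ⌊9.81332/2⌋ = 4; lat ⌊6.17708/1⌋ = 6.
Subsquare (5′×2.5′, letters a–x): lon ⌊1.81332/0.0833333⌋ = 21 → v; lat ⌊0.17708/0.0416667⌋ = 4 → e.
Extended square (30″×15″, digits 0–9): lon ⌊0.06332/0.00833333⌋ = 7; lat ⌊0.01041/0.00416667⌋ = 2.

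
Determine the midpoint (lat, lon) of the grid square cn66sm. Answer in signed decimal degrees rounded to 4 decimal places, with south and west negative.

Field C=2, N=13: +2·20° lon, +13·10° lat → SW at lon -140°, lat 40°.
Square 6, 6: +6·2° lon, +6·1° lat → SW at lon -128°, lat 46°.
Subsquare s=18, m=12: +18·0.0833333° lon, +12·0.0416667° lat → SW at lon -126.5°, lat 46.5°.
Cell spans 0.0833333° lon × 0.0416667° lat. Centre is SW corner plus half of each.
latitude 46.5208, longitude -126.4583.

46.5208, -126.4583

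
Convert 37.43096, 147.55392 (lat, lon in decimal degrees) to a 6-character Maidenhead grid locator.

QM37sk

Offset from 180°W / 90°S: lon 327.5539°, lat 127.4310°.
Field: 327.5539/20 → 16 → Q, 127.4310/10 → 12 → M; chars QM.
Square: 7.5539/2 → 3, 7.4310/1 → 7; chars 37.
Subsquare: 1.5539/0.0833333 → 18 → s, 0.4310/0.0416667 → 10 → k; chars sk.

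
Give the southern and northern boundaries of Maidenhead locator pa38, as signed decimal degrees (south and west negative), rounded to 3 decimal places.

-82.000, -81.000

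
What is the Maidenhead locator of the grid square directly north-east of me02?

ME13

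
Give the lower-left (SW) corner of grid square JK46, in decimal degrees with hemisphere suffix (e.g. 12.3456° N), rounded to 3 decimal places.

16.000° N, 8.000° E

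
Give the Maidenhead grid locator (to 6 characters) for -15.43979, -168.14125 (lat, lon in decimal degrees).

AH54wn

Add 180° to longitude and 90° to latitude: 11.8587, 74.5602.
Field (20°×10°, letters A–R): lon ⌊11.8587/20⌋ = 0 → A; lat ⌊74.5602/10⌋ = 7 → H.
Square (2°×1°, digits 0–9): lon ⌊11.8587/2⌋ = 5; lat ⌊4.5602/1⌋ = 4.
Subsquare (5′×2.5′, letters a–x): lon ⌊1.8587/0.0833333⌋ = 22 → w; lat ⌊0.5602/0.0416667⌋ = 13 → n.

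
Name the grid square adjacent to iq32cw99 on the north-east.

IQ32dx00

Longitude extended square 9; +1 → 10, wraps to 0, carry into subsquare.
Longitude subsquare c = 2; +1 → 3 = d.
Latitude extended square 9; +1 → 10, wraps to 0, carry into subsquare.
Latitude subsquare w = 22; +1 → 23 = x.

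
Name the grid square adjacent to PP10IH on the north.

PP10ii

Latitude subsquare h = 7; +1 → 8 = i.
The longitude characters are unchanged.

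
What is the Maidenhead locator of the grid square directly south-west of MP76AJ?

Longitude subsquare a = 0; −1 → -1, wraps to 23 = x, carry into square.
Longitude square 7; −1 → 6.
Latitude subsquare j = 9; −1 → 8 = i.

MP66xi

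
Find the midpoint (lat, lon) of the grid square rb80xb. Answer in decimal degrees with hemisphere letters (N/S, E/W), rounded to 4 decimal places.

79.9375° S, 177.9583° E

Field R=17, B=1: +17·20° lon, +1·10° lat → SW at lon 160°, lat -80°.
Square 8, 0: +8·2° lon, +0·1° lat → SW at lon 176°, lat -80°.
Subsquare x=23, b=1: +23·0.0833333° lon, +1·0.0416667° lat → SW at lon 177.917°, lat -79.9583°.
Cell spans 0.0833333° lon × 0.0416667° lat. Centre is SW corner plus half of each.
latitude 79.9375° S, longitude 177.9583° E.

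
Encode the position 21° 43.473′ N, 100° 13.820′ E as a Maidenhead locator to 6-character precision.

OL01cr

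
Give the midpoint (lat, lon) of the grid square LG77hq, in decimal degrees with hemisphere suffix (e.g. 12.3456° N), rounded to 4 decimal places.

22.3125° S, 54.6250° E

Field L=11, G=6: +11·20° lon, +6·10° lat → SW at lon 40°, lat -30°.
Square 7, 7: +7·2° lon, +7·1° lat → SW at lon 54°, lat -23°.
Subsquare h=7, q=16: +7·0.0833333° lon, +16·0.0416667° lat → SW at lon 54.5833°, lat -22.3333°.
Cell spans 0.0833333° lon × 0.0416667° lat. Centre is SW corner plus half of each.
latitude 22.3125° S, longitude 54.6250° E.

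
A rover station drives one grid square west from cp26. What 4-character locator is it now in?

CP16

Longitude square 2; −1 → 1.
The latitude characters are unchanged.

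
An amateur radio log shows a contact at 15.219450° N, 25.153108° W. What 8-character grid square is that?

Shift to the Maidenhead origin (180°W, 90°S): lon 154.84689, lat 105.21945.
Field: lon ⌊154.84689/20⌋ = 7 → H; lat ⌊105.21945/10⌋ = 10 → K.
Square: lon ⌊14.84689/2⌋ = 7; lat ⌊5.21945/1⌋ = 5.
Subsquare: lon ⌊0.84689/0.0833333⌋ = 10 → k; lat ⌊0.21945/0.0416667⌋ = 5 → f.
Extended square: lon ⌊0.01356/0.00833333⌋ = 1; lat ⌊0.01112/0.00416667⌋ = 2.

HK75kf12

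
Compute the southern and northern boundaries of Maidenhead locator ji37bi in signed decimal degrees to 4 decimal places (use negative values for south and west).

-2.6667, -2.6250

Field J=9, I=8: +9·20° lon, +8·10° lat → SW at lon 0°, lat -10°.
Square 3, 7: +3·2° lon, +7·1° lat → SW at lon 6°, lat -3°.
Subsquare b=1, i=8: +1·0.0833333° lon, +8·0.0416667° lat → SW at lon 6.08333°, lat -2.66667°.
Cell spans 0.0833333° lon × 0.0416667° lat.
south -2.6667, north -2.6250.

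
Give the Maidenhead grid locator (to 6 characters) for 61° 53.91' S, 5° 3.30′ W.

IC78lc

Shift to the Maidenhead origin (180°W, 90°S): lon 174.9450, lat 28.1015.
Field: lon ⌊174.9450/20⌋ = 8 → I; lat ⌊28.1015/10⌋ = 2 → C.
Square: lon ⌊14.9450/2⌋ = 7; lat ⌊8.1015/1⌋ = 8.
Subsquare: lon ⌊0.9450/0.0833333⌋ = 11 → l; lat ⌊0.1015/0.0416667⌋ = 2 → c.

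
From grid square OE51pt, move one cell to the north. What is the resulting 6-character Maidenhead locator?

OE51pu

Latitude subsquare t = 19; +1 → 20 = u.
The longitude characters are unchanged.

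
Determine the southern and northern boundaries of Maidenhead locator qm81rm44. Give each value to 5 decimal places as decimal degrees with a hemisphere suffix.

Field Q=16, M=12: +16·20° lon, +12·10° lat → SW at lon 140°, lat 30°.
Square 8, 1: +8·2° lon, +1·1° lat → SW at lon 156°, lat 31°.
Subsquare r=17, m=12: +17·0.0833333° lon, +12·0.0416667° lat → SW at lon 157.417°, lat 31.5°.
Extended square 4, 4: +4·0.00833333° lon, +4·0.00416667° lat → SW at lon 157.45°, lat 31.5167°.
Cell spans 0.00833333° lon × 0.00416667° lat.
south 31.51667° N, north 31.52083° N.

31.51667° N, 31.52083° N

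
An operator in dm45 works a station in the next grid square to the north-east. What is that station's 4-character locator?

Longitude square 4; +1 → 5.
Latitude square 5; +1 → 6.

DM56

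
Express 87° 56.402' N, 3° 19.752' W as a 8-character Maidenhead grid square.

Offset from 180°W / 90°S: lon 176.67080°, lat 177.94003°.
Field: lon ⌊176.67080/20⌋ = 8 → I; lat ⌊177.94003/10⌋ = 17 → R.
Square: lon ⌊16.67080/2⌋ = 8; lat ⌊7.94003/1⌋ = 7.
Subsquare: lon ⌊0.67080/0.0833333⌋ = 8 → i; lat ⌊0.94003/0.0416667⌋ = 22 → w.
Extended square: lon ⌊0.00413/0.00833333⌋ = 0; lat ⌊0.02337/0.00416667⌋ = 5.

IR87iw05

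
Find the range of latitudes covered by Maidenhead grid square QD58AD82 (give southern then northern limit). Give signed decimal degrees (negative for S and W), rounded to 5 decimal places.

-51.86667, -51.86250

Field Q=16, D=3: +16·20° lon, +3·10° lat → SW at lon 140°, lat -60°.
Square 5, 8: +5·2° lon, +8·1° lat → SW at lon 150°, lat -52°.
Subsquare a=0, d=3: +0·0.0833333° lon, +3·0.0416667° lat → SW at lon 150°, lat -51.875°.
Extended square 8, 2: +8·0.00833333° lon, +2·0.00416667° lat → SW at lon 150.067°, lat -51.8667°.
Cell spans 0.00833333° lon × 0.00416667° lat.
south -51.86667, north -51.86250.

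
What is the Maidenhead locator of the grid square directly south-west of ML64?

Longitude square 6; −1 → 5.
Latitude square 4; −1 → 3.

ML53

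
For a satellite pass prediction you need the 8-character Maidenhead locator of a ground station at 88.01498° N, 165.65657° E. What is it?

RR28ta83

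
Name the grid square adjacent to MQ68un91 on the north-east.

Longitude extended square 9; +1 → 10, wraps to 0, carry into subsquare.
Longitude subsquare u = 20; +1 → 21 = v.
Latitude extended square 1; +1 → 2.

MQ68vn02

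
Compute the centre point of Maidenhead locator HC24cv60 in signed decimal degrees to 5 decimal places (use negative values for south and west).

-65.12292, -35.77917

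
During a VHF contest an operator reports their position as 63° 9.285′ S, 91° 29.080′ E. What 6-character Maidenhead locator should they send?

NC56ru

Offset from 180°W / 90°S: lon 271.4847°, lat 26.8453°.
Field: 271.4847/20 → 13 → N, 26.8453/10 → 2 → C; chars NC.
Square: 11.4847/2 → 5, 6.8453/1 → 6; chars 56.
Subsquare: 1.4847/0.0833333 → 17 → r, 0.8453/0.0416667 → 20 → u; chars ru.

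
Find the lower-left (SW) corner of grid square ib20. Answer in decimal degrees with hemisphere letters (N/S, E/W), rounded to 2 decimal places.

80.00° S, 16.00° W

Field I=8, B=1: +8·20° lon, +1·10° lat → SW at lon -20°, lat -80°.
Square 2, 0: +2·2° lon, +0·1° lat → SW at lon -16°, lat -80°.
latitude 80.00° S, longitude 16.00° W.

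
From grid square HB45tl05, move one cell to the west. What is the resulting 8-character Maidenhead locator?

Longitude extended square 0; −1 → -1, wraps to 9, carry into subsquare.
Longitude subsquare t = 19; −1 → 18 = s.
The latitude characters are unchanged.

HB45sl95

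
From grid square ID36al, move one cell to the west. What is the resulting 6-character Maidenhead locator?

ID26xl

Longitude subsquare a = 0; −1 → -1, wraps to 23 = x, carry into square.
Longitude square 3; −1 → 2.
The latitude characters are unchanged.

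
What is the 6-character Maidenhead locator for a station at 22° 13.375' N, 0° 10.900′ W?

IL92vf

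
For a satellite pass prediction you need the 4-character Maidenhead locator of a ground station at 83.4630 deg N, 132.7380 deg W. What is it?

Add 180° to longitude and 90° to latitude: 47.26, 173.46.
Field: lon ⌊47.26/20⌋ = 2 → C; lat ⌊173.46/10⌋ = 17 → R.
Square: lon ⌊7.26/2⌋ = 3; lat ⌊3.46/1⌋ = 3.

CR33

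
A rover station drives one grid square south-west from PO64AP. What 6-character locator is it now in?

Longitude subsquare a = 0; −1 → -1, wraps to 23 = x, carry into square.
Longitude square 6; −1 → 5.
Latitude subsquare p = 15; −1 → 14 = o.

PO54xo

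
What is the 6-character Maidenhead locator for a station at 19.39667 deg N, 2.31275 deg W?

Shift to the Maidenhead origin (180°W, 90°S): lon 177.6873, lat 109.3967.
Field (20°×10°, letters A–R): 177.6873/20 → 8 → I, 109.3967/10 → 10 → K; chars IK.
Square (2°×1°, digits 0–9): 17.6873/2 → 8, 9.3967/1 → 9; chars 89.
Subsquare (5′×2.5′, letters a–x): 1.6873/0.0833333 → 20 → u, 0.3967/0.0416667 → 9 → j; chars uj.

IK89uj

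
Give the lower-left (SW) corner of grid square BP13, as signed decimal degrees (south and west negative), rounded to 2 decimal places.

63.00, -158.00

Field B=1, P=15: +1·20° lon, +15·10° lat → SW at lon -160°, lat 60°.
Square 1, 3: +1·2° lon, +3·1° lat → SW at lon -158°, lat 63°.
latitude 63.00, longitude -158.00.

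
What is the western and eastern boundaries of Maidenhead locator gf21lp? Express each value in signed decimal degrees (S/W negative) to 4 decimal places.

-55.0833, -55.0000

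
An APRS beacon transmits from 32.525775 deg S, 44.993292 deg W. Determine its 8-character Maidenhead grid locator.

GF77ml03

Offset from 180°W / 90°S: lon 135.00671°, lat 57.47422°.
Field: lon ⌊135.00671/20⌋ = 6 → G; lat ⌊57.47422/10⌋ = 5 → F.
Square: lon ⌊15.00671/2⌋ = 7; lat ⌊7.47422/1⌋ = 7.
Subsquare: lon ⌊1.00671/0.0833333⌋ = 12 → m; lat ⌊0.47422/0.0416667⌋ = 11 → l.
Extended square: lon ⌊0.00671/0.00833333⌋ = 0; lat ⌊0.01589/0.00416667⌋ = 3.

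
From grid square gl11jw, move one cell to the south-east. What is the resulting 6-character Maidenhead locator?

GL11kv

Longitude subsquare j = 9; +1 → 10 = k.
Latitude subsquare w = 22; −1 → 21 = v.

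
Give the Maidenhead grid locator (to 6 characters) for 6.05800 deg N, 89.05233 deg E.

NJ46mb

Shift to the Maidenhead origin (180°W, 90°S): lon 269.0523, lat 96.0580.
Field: lon ⌊269.0523/20⌋ = 13 → N; lat ⌊96.0580/10⌋ = 9 → J.
Square: lon ⌊9.0523/2⌋ = 4; lat ⌊6.0580/1⌋ = 6.
Subsquare: lon ⌊1.0523/0.0833333⌋ = 12 → m; lat ⌊0.0580/0.0416667⌋ = 1 → b.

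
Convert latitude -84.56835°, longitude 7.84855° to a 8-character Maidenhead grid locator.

Add 180° to longitude and 90° to latitude: 187.84855, 5.43165.
Field (20°×10°, letters A–R): 187.84855/20 → 9 → J, 5.43165/10 → 0 → A; chars JA.
Square (2°×1°, digits 0–9): 7.84855/2 → 3, 5.43165/1 → 5; chars 35.
Subsquare (5′×2.5′, letters a–x): 1.84855/0.0833333 → 22 → w, 0.43165/0.0416667 → 10 → k; chars wk.
Extended square (30″×15″, digits 0–9): 0.01522/0.00833333 → 1, 0.01498/0.00416667 → 3; chars 13.

JA35wk13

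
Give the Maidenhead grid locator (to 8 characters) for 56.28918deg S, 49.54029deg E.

Add 180° to longitude and 90° to latitude: 229.54029, 33.71082.
Field: lon ⌊229.54029/20⌋ = 11 → L; lat ⌊33.71082/10⌋ = 3 → D.
Square: lon ⌊9.54029/2⌋ = 4; lat ⌊3.71082/1⌋ = 3.
Subsquare: lon ⌊1.54029/0.0833333⌋ = 18 → s; lat ⌊0.71082/0.0416667⌋ = 17 → r.
Extended square: lon ⌊0.04029/0.00833333⌋ = 4; lat ⌊0.00249/0.00416667⌋ = 0.

LD43sr40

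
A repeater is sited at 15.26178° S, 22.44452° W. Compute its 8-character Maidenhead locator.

Shift to the Maidenhead origin (180°W, 90°S): lon 157.55548, lat 74.73822.
Field (20°×10°, letters A–R): 157.55548/20 → 7 → H, 74.73822/10 → 7 → H; chars HH.
Square (2°×1°, digits 0–9): 17.55548/2 → 8, 4.73822/1 → 4; chars 84.
Subsquare (5′×2.5′, letters a–x): 1.55548/0.0833333 → 18 → s, 0.73822/0.0416667 → 17 → r; chars sr.
Extended square (30″×15″, digits 0–9): 0.05548/0.00833333 → 6, 0.02989/0.00416667 → 7; chars 67.

HH84sr67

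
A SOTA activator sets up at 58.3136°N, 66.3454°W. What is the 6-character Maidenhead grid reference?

FO68th

Shift to the Maidenhead origin (180°W, 90°S): lon 113.6546, lat 148.3136.
Field (20°×10°, letters A–R): 113.6546/20 → 5 → F, 148.3136/10 → 14 → O; chars FO.
Square (2°×1°, digits 0–9): 13.6546/2 → 6, 8.3136/1 → 8; chars 68.
Subsquare (5′×2.5′, letters a–x): 1.6546/0.0833333 → 19 → t, 0.3136/0.0416667 → 7 → h; chars th.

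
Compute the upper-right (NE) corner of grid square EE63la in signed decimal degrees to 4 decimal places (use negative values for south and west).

-46.9583, -87.0000

Field E=4, E=4: +4·20° lon, +4·10° lat → SW at lon -100°, lat -50°.
Square 6, 3: +6·2° lon, +3·1° lat → SW at lon -88°, lat -47°.
Subsquare l=11, a=0: +11·0.0833333° lon, +0·0.0416667° lat → SW at lon -87.0833°, lat -47°.
Cell spans 0.0833333° lon × 0.0416667° lat. NE corner is SW corner plus one full cell.
latitude -46.9583, longitude -87.0000.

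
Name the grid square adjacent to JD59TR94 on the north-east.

JD59ur05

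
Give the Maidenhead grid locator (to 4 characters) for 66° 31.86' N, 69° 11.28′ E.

MP46

Add 180° to longitude and 90° to latitude: 249.19, 156.53.
Field: 249.19/20 → 12 → M, 156.53/10 → 15 → P; chars MP.
Square: 9.19/2 → 4, 6.53/1 → 6; chars 46.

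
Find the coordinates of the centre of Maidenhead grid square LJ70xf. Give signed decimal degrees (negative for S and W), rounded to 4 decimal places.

Field L=11, J=9: +11·20° lon, +9·10° lat → SW at lon 40°, lat 0°.
Square 7, 0: +7·2° lon, +0·1° lat → SW at lon 54°, lat 0°.
Subsquare x=23, f=5: +23·0.0833333° lon, +5·0.0416667° lat → SW at lon 55.9167°, lat 0.208333°.
Cell spans 0.0833333° lon × 0.0416667° lat. Centre is SW corner plus half of each.
latitude 0.2292, longitude 55.9583.

0.2292, 55.9583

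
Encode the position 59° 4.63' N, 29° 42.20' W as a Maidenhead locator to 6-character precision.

HO59db

Offset from 180°W / 90°S: lon 150.2967°, lat 149.0772°.
Field: 150.2967/20 → 7 → H, 149.0772/10 → 14 → O; chars HO.
Square: 10.2967/2 → 5, 9.0772/1 → 9; chars 59.
Subsquare: 0.2967/0.0833333 → 3 → d, 0.0772/0.0416667 → 1 → b; chars db.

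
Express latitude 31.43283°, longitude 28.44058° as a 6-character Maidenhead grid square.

KM41fk

Add 180° to longitude and 90° to latitude: 208.4406, 121.4328.
Field (20°×10°, letters A–R): 208.4406/20 → 10 → K, 121.4328/10 → 12 → M; chars KM.
Square (2°×1°, digits 0–9): 8.4406/2 → 4, 1.4328/1 → 1; chars 41.
Subsquare (5′×2.5′, letters a–x): 0.4406/0.0833333 → 5 → f, 0.4328/0.0416667 → 10 → k; chars fk.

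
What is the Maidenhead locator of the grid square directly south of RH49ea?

RH48ex

Latitude subsquare a = 0; −1 → -1, wraps to 23 = x, carry into square.
Latitude square 9; −1 → 8.
The longitude characters are unchanged.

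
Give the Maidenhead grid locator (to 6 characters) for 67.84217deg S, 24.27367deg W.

HC72ud

Add 180° to longitude and 90° to latitude: 155.7263, 22.1578.
Field (20°×10°, letters A–R): 155.7263/20 → 7 → H, 22.1578/10 → 2 → C; chars HC.
Square (2°×1°, digits 0–9): 15.7263/2 → 7, 2.1578/1 → 2; chars 72.
Subsquare (5′×2.5′, letters a–x): 1.7263/0.0833333 → 20 → u, 0.1578/0.0416667 → 3 → d; chars ud.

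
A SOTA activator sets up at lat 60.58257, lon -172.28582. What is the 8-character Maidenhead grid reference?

AP30un59

Offset from 180°W / 90°S: lon 7.71418°, lat 150.58257°.
Field: lon ⌊7.71418/20⌋ = 0 → A; lat ⌊150.58257/10⌋ = 15 → P.
Square: lon ⌊7.71418/2⌋ = 3; lat ⌊0.58257/1⌋ = 0.
Subsquare: lon ⌊1.71418/0.0833333⌋ = 20 → u; lat ⌊0.58257/0.0416667⌋ = 13 → n.
Extended square: lon ⌊0.04751/0.00833333⌋ = 5; lat ⌊0.04090/0.00416667⌋ = 9.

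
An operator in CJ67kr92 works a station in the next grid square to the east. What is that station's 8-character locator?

CJ67lr02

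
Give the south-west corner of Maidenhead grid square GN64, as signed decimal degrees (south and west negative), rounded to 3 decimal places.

44.000, -48.000

Field G=6, N=13: +6·20° lon, +13·10° lat → SW at lon -60°, lat 40°.
Square 6, 4: +6·2° lon, +4·1° lat → SW at lon -48°, lat 44°.
latitude 44.000, longitude -48.000.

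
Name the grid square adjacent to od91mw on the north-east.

OD91nx

Longitude subsquare m = 12; +1 → 13 = n.
Latitude subsquare w = 22; +1 → 23 = x.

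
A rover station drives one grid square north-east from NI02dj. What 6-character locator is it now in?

NI02ek

Longitude subsquare d = 3; +1 → 4 = e.
Latitude subsquare j = 9; +1 → 10 = k.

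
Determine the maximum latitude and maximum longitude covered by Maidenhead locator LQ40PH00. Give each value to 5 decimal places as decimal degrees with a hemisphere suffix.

70.29583° N, 49.25833° E

Field L=11, Q=16: +11·20° lon, +16·10° lat → SW at lon 40°, lat 70°.
Square 4, 0: +4·2° lon, +0·1° lat → SW at lon 48°, lat 70°.
Subsquare p=15, h=7: +15·0.0833333° lon, +7·0.0416667° lat → SW at lon 49.25°, lat 70.2917°.
Extended square 0, 0: +0·0.00833333° lon, +0·0.00416667° lat → SW at lon 49.25°, lat 70.2917°.
Cell spans 0.00833333° lon × 0.00416667° lat. NE corner is SW corner plus one full cell.
latitude 70.29583° N, longitude 49.25833° E.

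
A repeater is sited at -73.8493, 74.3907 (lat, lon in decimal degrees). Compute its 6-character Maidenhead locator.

Offset from 180°W / 90°S: lon 254.3907°, lat 16.1507°.
Field: lon ⌊254.3907/20⌋ = 12 → M; lat ⌊16.1507/10⌋ = 1 → B.
Square: lon ⌊14.3907/2⌋ = 7; lat ⌊6.1507/1⌋ = 6.
Subsquare: lon ⌊0.3907/0.0833333⌋ = 4 → e; lat ⌊0.1507/0.0416667⌋ = 3 → d.

MB76ed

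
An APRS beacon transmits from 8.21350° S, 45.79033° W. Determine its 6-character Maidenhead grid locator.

Offset from 180°W / 90°S: lon 134.2097°, lat 81.7865°.
Field: 134.2097/20 → 6 → G, 81.7865/10 → 8 → I; chars GI.
Square: 14.2097/2 → 7, 1.7865/1 → 1; chars 71.
Subsquare: 0.2097/0.0833333 → 2 → c, 0.7865/0.0416667 → 18 → s; chars cs.

GI71cs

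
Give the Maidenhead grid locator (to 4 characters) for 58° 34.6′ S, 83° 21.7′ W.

ED81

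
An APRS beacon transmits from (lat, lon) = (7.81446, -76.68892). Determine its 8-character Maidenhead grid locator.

Offset from 180°W / 90°S: lon 103.31108°, lat 97.81446°.
Field: lon ⌊103.31108/20⌋ = 5 → F; lat ⌊97.81446/10⌋ = 9 → J.
Square: lon ⌊3.31108/2⌋ = 1; lat ⌊7.81446/1⌋ = 7.
Subsquare: lon ⌊1.31108/0.0833333⌋ = 15 → p; lat ⌊0.81446/0.0416667⌋ = 19 → t.
Extended square: lon ⌊0.06108/0.00833333⌋ = 7; lat ⌊0.02279/0.00416667⌋ = 5.

FJ17pt75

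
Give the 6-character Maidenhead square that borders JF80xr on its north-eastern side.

Longitude subsquare x = 23; +1 → 24, wraps to 0 = a, carry into square.
Longitude square 8; +1 → 9.
Latitude subsquare r = 17; +1 → 18 = s.

JF90as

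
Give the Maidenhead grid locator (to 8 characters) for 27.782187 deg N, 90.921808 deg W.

Add 180° to longitude and 90° to latitude: 89.07819, 117.78219.
Field: 89.07819/20 → 4 → E, 117.78219/10 → 11 → L; chars EL.
Square: 9.07819/2 → 4, 7.78219/1 → 7; chars 47.
Subsquare: 1.07819/0.0833333 → 12 → m, 0.78219/0.0416667 → 18 → s; chars ms.
Extended square: 0.07819/0.00833333 → 9, 0.03219/0.00416667 → 7; chars 97.

EL47ms97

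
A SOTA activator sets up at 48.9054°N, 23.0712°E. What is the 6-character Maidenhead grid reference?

Shift to the Maidenhead origin (180°W, 90°S): lon 203.0712, lat 138.9054.
Field: 203.0712/20 → 10 → K, 138.9054/10 → 13 → N; chars KN.
Square: 3.0712/2 → 1, 8.9054/1 → 8; chars 18.
Subsquare: 1.0712/0.0833333 → 12 → m, 0.9054/0.0416667 → 21 → v; chars mv.

KN18mv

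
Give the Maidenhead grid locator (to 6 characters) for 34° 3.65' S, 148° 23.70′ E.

Shift to the Maidenhead origin (180°W, 90°S): lon 328.3950, lat 55.9392.
Field: lon ⌊328.3950/20⌋ = 16 → Q; lat ⌊55.9392/10⌋ = 5 → F.
Square: lon ⌊8.3950/2⌋ = 4; lat ⌊5.9392/1⌋ = 5.
Subsquare: lon ⌊0.3950/0.0833333⌋ = 4 → e; lat ⌊0.9392/0.0416667⌋ = 22 → w.

QF45ew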